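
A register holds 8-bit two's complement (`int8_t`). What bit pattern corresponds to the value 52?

00110100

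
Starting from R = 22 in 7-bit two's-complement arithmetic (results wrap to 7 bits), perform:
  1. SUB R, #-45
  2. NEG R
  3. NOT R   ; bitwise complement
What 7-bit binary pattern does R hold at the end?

Start: R = 22 = 0010110.
R = 22 − (-45) = 67; wraps to -61 = 1000011
R = −(-61) = 61 = 0111101
R = NOT 0111101 = 1000010 = -62

1000010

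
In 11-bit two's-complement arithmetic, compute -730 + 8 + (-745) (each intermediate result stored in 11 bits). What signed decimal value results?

-730 + 8 = -722 (10100101110)
-722 + (-745) = -1467 → wraps to 581 (01001000101)

581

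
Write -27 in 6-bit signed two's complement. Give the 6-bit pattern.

|-27| = 27 = 011011 in 6 bits.
Invert the bits: 100100. Add 1: 100101.
Check: 100101 reads as 37 − 64 = -27.

100101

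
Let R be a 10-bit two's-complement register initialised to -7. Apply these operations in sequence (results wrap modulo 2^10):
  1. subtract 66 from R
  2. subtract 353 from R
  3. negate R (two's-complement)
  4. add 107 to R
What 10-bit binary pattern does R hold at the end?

1000010101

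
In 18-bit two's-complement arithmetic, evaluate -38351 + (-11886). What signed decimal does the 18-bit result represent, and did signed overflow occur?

-50237; no overflow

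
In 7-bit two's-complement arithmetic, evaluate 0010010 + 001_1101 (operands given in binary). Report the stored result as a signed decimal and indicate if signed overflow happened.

0010010 = 18 (signed)
001_1101 → 0011101 = 29 (signed)
  0010010
+ 0011101
= 0101111
Result 0101111: MSB = 0 → value 47.
Both addends are non-negative and so is the stored result: no signed overflow.

47; no overflow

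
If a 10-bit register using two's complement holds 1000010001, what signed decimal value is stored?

MSB is 1, so the value is negative.
Unsigned reading: 529. Subtract 2^10 = 1024: 529 − 1024 = -495.

-495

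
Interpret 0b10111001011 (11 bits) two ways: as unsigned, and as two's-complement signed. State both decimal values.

unsigned = 1483, signed = -565

Unsigned: 10111001011 = 1483.
Signed: MSB=1 → 1483 − 2048 = -565.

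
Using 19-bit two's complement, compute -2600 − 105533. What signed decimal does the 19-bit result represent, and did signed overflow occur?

-108133; no overflow

-2600 → 1111111010111011000
105533 → 0011001110000111101
Subtract via negate-and-add: invert 0011001110000111101 + 1 = 1100110001111000011 (i.e. -105533).
  1111111010111011000
+ 1100110001111000011
= 1100101100110011011  (discard carry-out 1)
Result 1100101100110011011: MSB = 1 → 416155 − 524288 = -108133.
Both addends (after negating the subtrahend) are negative and so is the stored result: no signed overflow.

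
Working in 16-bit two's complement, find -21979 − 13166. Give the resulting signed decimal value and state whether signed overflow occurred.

-21979 → 1010101000100101
13166 → 0011001101101110
Subtract via negate-and-add: invert 0011001101101110 + 1 = 1100110010010010 (i.e. -13166).
  1010101000100101
+ 1100110010010010
= 0111011010110111  (discard carry-out 1)
Result 0111011010110111: MSB = 0 → value 30391.
Both addends (after negating the subtrahend) are negative but the stored result is non-negative: signed overflow. The true value -21979 − 13166 = -35145 lies outside [-32768, 32767].

30391; overflow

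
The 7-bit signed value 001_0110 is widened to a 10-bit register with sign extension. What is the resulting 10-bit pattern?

0000010110

MSB of 0010110 is 0; replicate it into the new high bits.
000|0010110 → 0000010110 (still 22).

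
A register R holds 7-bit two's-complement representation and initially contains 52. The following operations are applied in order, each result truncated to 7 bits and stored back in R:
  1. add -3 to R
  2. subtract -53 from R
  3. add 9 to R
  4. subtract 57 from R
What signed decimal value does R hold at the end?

Start: R = 52 = 0110100.
R = 52 + (-3) = 49 = 0110001
R = 49 − (-53) = 102; wraps to -26 = 1100110
R = -26 + 9 = -17 = 1101111
R = -17 − 57 = -74; wraps to 54 = 0110110

54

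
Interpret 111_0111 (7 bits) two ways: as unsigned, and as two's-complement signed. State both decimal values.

Unsigned: 1110111 = 119.
Signed: MSB=1 → 119 − 128 = -9.

unsigned = 119, signed = -9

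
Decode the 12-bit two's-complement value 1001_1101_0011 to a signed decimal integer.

-1581

MSB is 1, so the value is negative.
Unsigned reading: 2515. Subtract 2^12 = 4096: 2515 − 4096 = -1581.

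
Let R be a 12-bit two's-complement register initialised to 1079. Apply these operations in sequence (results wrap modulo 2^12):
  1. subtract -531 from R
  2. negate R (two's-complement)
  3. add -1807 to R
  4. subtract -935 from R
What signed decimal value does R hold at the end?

1614

Start: R = 1079 = 010000110111.
R = 1079 − (-531) = 1610 = 011001001010
R = −(1610) = -1610 = 100110110110
R = -1610 + (-1807) = -3417; wraps to 679 = 001010100111
R = 679 − (-935) = 1614 = 011001001110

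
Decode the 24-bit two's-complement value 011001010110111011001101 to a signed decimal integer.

6647501

MSB is 0, so the value is non-negative: 011001010110111011001101 = 6647501.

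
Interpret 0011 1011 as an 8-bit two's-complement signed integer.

59

MSB is 0, so the value is non-negative: 00111011 = 59.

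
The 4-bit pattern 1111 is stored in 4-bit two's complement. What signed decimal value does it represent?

MSB is 1, so the value is negative.
Invert: 0000. Add 1: 0001 = 1. So the value is −1.

-1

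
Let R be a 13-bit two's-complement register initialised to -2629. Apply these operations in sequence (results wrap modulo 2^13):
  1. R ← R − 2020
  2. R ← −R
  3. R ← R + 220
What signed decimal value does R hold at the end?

-3323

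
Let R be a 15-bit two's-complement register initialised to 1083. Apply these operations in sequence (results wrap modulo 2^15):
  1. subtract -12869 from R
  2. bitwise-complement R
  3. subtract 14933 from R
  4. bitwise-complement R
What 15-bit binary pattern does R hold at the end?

Start: R = 1083 = 000010000111011.
R = 1083 − (-12869) = 13952 = 011011010000000
R = NOT 011011010000000 = 100100101111111 = -13953
R = -13953 − 14933 = -28886; wraps to 3882 = 000111100101010
R = NOT 000111100101010 = 111000011010101 = -3883

111000011010101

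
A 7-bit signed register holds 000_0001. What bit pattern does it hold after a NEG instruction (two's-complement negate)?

Invert: 1111110. Add 1: 1111111.

1111111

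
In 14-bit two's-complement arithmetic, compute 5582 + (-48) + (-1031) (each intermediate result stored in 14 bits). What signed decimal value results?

5582 + (-48) = 5534 (01010110011110)
5534 + (-1031) = 4503 (01000110010111)

4503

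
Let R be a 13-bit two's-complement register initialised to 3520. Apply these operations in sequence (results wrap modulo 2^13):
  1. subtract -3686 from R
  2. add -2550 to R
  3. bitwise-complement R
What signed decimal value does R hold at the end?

Start: R = 3520 = 0110111000000.
R = 3520 − (-3686) = 7206; wraps to -986 = 1110000100110
R = -986 + (-2550) = -3536 = 1001000110000
R = NOT 1001000110000 = 0110111001111 = 3535

3535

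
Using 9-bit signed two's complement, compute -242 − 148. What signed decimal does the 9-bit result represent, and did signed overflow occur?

-242 → 100001110
148 → 010010100
Subtract via negate-and-add: invert 010010100 + 1 = 101101100 (i.e. -148).
  100001110
+ 101101100
= 001111010  (discard carry-out 1)
Result 001111010: MSB = 0 → value 122.
Both addends (after negating the subtrahend) are negative but the stored result is non-negative: signed overflow. The true value -242 − 148 = -390 lies outside [-256, 255].

122; overflow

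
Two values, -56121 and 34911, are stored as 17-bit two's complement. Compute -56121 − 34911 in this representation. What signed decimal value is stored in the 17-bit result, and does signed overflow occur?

-56121 → 10010010011000111
34911 → 01000100001011111
Subtract via negate-and-add: invert 01000100001011111 + 1 = 10111011110100001 (i.e. -34911).
  10010010011000111
+ 10111011110100001
= 01001110001101000  (discard carry-out 1)
Result 01001110001101000: MSB = 0 → value 40040.
Both addends (after negating the subtrahend) are negative but the stored result is non-negative: signed overflow. The true value -56121 − 34911 = -91032 lies outside [-65536, 65535].

40040; overflow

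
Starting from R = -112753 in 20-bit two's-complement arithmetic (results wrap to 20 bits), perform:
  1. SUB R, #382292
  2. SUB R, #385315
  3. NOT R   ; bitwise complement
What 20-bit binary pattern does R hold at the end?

11010110111011100111

Start: R = -112753 = 11100100011110001111.
R = -112753 − 382292 = -495045 = 10000111001000111011
R = -495045 − 385315 = -880360; wraps to 168216 = 00101001000100011000
R = NOT 00101001000100011000 = 11010110111011100111 = -168217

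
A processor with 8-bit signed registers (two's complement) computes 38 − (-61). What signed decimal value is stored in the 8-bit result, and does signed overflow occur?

99; no overflow

38 → 00100110
-61 → 11000011
Subtract via negate-and-add: invert 11000011 + 1 = 00111101 (i.e. 61).
  00100110
+ 00111101
= 01100011
Result 01100011: MSB = 0 → value 99.
Both addends (after negating the subtrahend) are non-negative and so is the stored result: no signed overflow.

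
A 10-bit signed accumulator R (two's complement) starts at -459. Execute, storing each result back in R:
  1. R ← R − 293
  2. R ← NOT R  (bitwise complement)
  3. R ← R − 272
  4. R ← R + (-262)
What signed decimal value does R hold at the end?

Start: R = -459 = 1000110101.
R = -459 − 293 = -752; wraps to 272 = 0100010000
R = NOT 0100010000 = 1011101111 = -273
R = -273 − 272 = -545; wraps to 479 = 0111011111
R = 479 + (-262) = 217 = 0011011001

217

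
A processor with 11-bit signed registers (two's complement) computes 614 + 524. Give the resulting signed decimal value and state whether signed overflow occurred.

614 → 01001100110
524 → 01000001100
  01001100110
+ 01000001100
= 10001110010
Result 10001110010: MSB = 1 → 1138 − 2048 = -910.
Both addends are non-negative but the stored result is negative: signed overflow. The true value 614 + 524 = 1138 lies outside [-1024, 1023].

-910; overflow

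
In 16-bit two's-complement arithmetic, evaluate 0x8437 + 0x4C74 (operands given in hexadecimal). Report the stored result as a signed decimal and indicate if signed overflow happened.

-12117; no overflow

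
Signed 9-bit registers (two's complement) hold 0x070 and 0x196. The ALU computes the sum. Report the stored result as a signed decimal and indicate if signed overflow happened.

6; no overflow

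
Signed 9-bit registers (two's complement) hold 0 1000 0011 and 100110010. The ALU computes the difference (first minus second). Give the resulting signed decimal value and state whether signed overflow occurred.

-175; overflow

0 1000 0011 → 010000011 = 131 (signed)
100110010 = -206 (signed)
Subtract via negate-and-add: invert 100110010 + 1 = 011001110 (i.e. 206).
  010000011
+ 011001110
= 101010001
Result 101010001: MSB = 1 → 337 − 512 = -175.
Both addends (after negating the subtrahend) are non-negative but the stored result is negative: signed overflow. The true value 131 − (-206) = 337 lies outside [-256, 255].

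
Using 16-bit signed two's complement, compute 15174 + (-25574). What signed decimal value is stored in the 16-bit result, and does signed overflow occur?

-10400; no overflow

15174 → 0011101101000110
-25574 → 1001110000011010
  0011101101000110
+ 1001110000011010
= 1101011101100000
Result 1101011101100000: MSB = 1 → 55136 − 65536 = -10400.
Addends have opposite signs, so signed overflow cannot occur.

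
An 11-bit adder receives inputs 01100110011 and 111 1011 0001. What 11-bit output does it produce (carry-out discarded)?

  01100110011
+ 11110110001
= 01011100100  (discard carry-out 1)

01011100100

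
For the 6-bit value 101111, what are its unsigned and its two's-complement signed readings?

Unsigned: 101111 = 47.
Signed: MSB=1 → 47 − 64 = -17.

unsigned = 47, signed = -17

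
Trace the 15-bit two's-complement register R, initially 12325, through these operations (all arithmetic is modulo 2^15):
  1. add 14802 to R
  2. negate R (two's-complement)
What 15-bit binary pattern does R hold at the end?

Start: R = 12325 = 011000000100101.
R = 12325 + 14802 = 27127; wraps to -5641 = 110100111110111
R = −(-5641) = 5641 = 001011000001001

001011000001001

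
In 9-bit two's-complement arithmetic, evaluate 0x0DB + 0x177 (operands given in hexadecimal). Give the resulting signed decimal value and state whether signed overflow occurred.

0x0DB = 011011011 = 219 (signed)
0x177 = 101110111 = -137 (signed)
  011011011
+ 101110111
= 001010010  (discard carry-out 1)
Result 001010010: MSB = 0 → value 82.
Addends have opposite signs, so signed overflow cannot occur.

82; no overflow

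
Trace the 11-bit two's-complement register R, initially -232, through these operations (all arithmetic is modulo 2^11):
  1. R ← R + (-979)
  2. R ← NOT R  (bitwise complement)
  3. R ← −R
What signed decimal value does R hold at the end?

Start: R = -232 = 11100011000.
R = -232 + (-979) = -1211; wraps to 837 = 01101000101
R = NOT 01101000101 = 10010111010 = -838
R = −(-838) = 838 = 01101000110

838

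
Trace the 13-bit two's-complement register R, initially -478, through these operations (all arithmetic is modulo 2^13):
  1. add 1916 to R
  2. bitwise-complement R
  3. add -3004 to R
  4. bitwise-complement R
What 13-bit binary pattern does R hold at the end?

1000101011010

Start: R = -478 = 1111000100010.
R = -478 + 1916 = 1438 = 0010110011110
R = NOT 0010110011110 = 1101001100001 = -1439
R = -1439 + (-3004) = -4443; wraps to 3749 = 0111010100101
R = NOT 0111010100101 = 1000101011010 = -3750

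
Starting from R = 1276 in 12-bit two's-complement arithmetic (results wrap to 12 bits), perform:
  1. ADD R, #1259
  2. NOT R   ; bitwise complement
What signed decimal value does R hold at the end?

1560

Start: R = 1276 = 010011111100.
R = 1276 + 1259 = 2535; wraps to -1561 = 100111100111
R = NOT 100111100111 = 011000011000 = 1560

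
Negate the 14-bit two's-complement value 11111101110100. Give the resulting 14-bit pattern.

00000010001100

Invert: 00000010001011. Add 1: 00000010001100.
Check: 11111101110100 = -140, 00000010001100 = 140.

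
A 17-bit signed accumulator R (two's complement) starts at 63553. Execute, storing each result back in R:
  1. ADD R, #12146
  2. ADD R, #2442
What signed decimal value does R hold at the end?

Start: R = 63553 = 01111100001000001.
R = 63553 + 12146 = 75699; wraps to -55373 = 10010011110110011
R = -55373 + 2442 = -52931 = 10011000100111101

-52931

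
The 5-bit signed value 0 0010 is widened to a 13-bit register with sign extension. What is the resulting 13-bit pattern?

MSB of 00010 is 0; replicate it into the new high bits.
00000000|00010 → 0000000000010 (still 2).

0000000000010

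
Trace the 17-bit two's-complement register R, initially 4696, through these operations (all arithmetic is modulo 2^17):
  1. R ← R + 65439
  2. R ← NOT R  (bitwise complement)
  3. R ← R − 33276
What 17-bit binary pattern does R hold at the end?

00110110000001100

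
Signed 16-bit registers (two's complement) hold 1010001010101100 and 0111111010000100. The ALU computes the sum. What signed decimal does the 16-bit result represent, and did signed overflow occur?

1010001010101100 = -23892 (signed)
0111111010000100 = 32388 (signed)
  1010001010101100
+ 0111111010000100
= 0010000100110000  (discard carry-out 1)
Result 0010000100110000: MSB = 0 → value 8496.
Addends have opposite signs, so signed overflow cannot occur.

8496; no overflow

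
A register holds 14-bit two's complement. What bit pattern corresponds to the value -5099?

|-5099| = 5099 = 01001111101011 in 14 bits.
Invert the bits: 10110000010100. Add 1: 10110000010101.

10110000010101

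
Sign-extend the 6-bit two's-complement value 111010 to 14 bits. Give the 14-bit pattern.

MSB of 111010 is 1; replicate it into the new high bits.
11111111|111010 → 11111111111010 (still -6).

11111111111010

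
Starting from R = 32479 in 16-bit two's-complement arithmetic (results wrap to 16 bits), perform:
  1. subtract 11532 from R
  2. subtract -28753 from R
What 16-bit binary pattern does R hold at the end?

1100001000100100

Start: R = 32479 = 0111111011011111.
R = 32479 − 11532 = 20947 = 0101000111010011
R = 20947 − (-28753) = 49700; wraps to -15836 = 1100001000100100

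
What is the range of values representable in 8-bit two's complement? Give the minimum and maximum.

min = -128, max = 127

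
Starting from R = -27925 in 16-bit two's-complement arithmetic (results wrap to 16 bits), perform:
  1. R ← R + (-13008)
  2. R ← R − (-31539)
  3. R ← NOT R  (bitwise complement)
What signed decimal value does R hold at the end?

9393

Start: R = -27925 = 1001001011101011.
R = -27925 + (-13008) = -40933; wraps to 24603 = 0110000000011011
R = 24603 − (-31539) = 56142; wraps to -9394 = 1101101101001110
R = NOT 1101101101001110 = 0010010010110001 = 9393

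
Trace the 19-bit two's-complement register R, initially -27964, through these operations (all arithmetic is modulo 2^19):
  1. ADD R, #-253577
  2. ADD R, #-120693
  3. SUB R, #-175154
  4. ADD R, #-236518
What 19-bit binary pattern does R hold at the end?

0001110110100010010

Start: R = -27964 = 1111001001011000100.
R = -27964 + (-253577) = -281541; wraps to 242747 = 0111011010000111011
R = 242747 + (-120693) = 122054 = 0011101110011000110
R = 122054 − (-175154) = 297208; wraps to -227080 = 1001000100011111000
R = -227080 + (-236518) = -463598; wraps to 60690 = 0001110110100010010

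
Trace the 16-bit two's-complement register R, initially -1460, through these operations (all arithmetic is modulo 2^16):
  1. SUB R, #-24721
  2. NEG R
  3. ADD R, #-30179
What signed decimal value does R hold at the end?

12096

Start: R = -1460 = 1111101001001100.
R = -1460 − (-24721) = 23261 = 0101101011011101
R = −(23261) = -23261 = 1010010100100011
R = -23261 + (-30179) = -53440; wraps to 12096 = 0010111101000000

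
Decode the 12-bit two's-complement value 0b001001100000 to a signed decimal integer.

MSB is 0, so the value is non-negative: 001001100000 = 608.

608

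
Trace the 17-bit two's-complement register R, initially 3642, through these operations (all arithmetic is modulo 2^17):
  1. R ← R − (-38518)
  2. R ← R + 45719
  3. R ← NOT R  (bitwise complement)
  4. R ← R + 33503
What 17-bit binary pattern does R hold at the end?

10010101110010111

Start: R = 3642 = 00000111000111010.
R = 3642 − (-38518) = 42160 = 01010010010110000
R = 42160 + 45719 = 87879; wraps to -43193 = 10101011101000111
R = NOT 10101011101000111 = 01010100010111000 = 43192
R = 43192 + 33503 = 76695; wraps to -54377 = 10010101110010111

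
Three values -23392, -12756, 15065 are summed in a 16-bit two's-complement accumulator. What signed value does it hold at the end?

-21083

-23392 + (-12756) = -36148 → wraps to 29388 (0111001011001100)
29388 + 15065 = 44453 → wraps to -21083 (1010110110100101)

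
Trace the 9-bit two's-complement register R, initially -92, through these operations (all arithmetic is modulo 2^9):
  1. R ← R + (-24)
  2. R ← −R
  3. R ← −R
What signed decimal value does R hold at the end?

-116

Start: R = -92 = 110100100.
R = -92 + (-24) = -116 = 110001100
R = −(-116) = 116 = 001110100
R = −(116) = -116 = 110001100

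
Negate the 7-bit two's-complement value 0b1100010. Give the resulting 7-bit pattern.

Invert: 0011101. Add 1: 0011110.
Check: 1100010 = -30, 0011110 = 30.

0011110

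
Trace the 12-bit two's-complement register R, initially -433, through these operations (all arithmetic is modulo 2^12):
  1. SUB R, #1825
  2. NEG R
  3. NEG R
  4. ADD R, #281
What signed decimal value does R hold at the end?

-1977

Start: R = -433 = 111001001111.
R = -433 − 1825 = -2258; wraps to 1838 = 011100101110
R = −(1838) = -1838 = 100011010010
R = −(-1838) = 1838 = 011100101110
R = 1838 + 281 = 2119; wraps to -1977 = 100001000111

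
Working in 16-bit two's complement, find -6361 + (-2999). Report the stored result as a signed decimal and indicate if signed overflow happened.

-9360; no overflow

-6361 → 1110011100100111
-2999 → 1111010001001001
  1110011100100111
+ 1111010001001001
= 1101101101110000  (discard carry-out 1)
Result 1101101101110000: MSB = 1 → 56176 − 65536 = -9360.
Both addends are negative and so is the stored result: no signed overflow.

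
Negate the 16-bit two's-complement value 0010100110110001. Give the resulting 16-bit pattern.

Invert: 1101011001001110. Add 1: 1101011001001111.

1101011001001111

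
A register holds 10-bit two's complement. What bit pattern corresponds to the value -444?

|-444| = 444 = 0110111100 in 10 bits.
Invert the bits: 1001000011. Add 1: 1001000100.
Check: 1001000100 reads as 580 − 1024 = -444.

1001000100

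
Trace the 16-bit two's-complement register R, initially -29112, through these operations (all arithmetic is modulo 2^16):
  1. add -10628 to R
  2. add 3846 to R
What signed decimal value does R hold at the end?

29642

Start: R = -29112 = 1000111001001000.
R = -29112 + (-10628) = -39740; wraps to 25796 = 0110010011000100
R = 25796 + 3846 = 29642 = 0111001111001010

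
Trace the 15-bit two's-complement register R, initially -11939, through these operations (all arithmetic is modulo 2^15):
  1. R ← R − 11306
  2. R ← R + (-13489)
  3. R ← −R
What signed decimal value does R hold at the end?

3966

Start: R = -11939 = 101000101011101.
R = -11939 − 11306 = -23245; wraps to 9523 = 010010100110011
R = 9523 + (-13489) = -3966 = 111000010000010
R = −(-3966) = 3966 = 000111101111110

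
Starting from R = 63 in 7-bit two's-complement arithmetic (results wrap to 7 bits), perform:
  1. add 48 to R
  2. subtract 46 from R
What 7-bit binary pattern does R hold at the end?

1000001

Start: R = 63 = 0111111.
R = 63 + 48 = 111; wraps to -17 = 1101111
R = -17 − 46 = -63 = 1000001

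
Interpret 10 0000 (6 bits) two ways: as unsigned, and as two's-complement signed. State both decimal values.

Unsigned: 100000 = 32.
Signed: MSB=1 → 32 − 64 = -32.

unsigned = 32, signed = -32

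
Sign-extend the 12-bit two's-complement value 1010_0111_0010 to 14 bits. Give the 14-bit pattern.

MSB of 101001110010 is 1; replicate it into the new high bits.
11|101001110010 → 11101001110010 (still -1422).

11101001110010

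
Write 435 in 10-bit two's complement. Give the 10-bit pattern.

435 is non-negative, so write it directly in 10 bits: 0110110011.

0110110011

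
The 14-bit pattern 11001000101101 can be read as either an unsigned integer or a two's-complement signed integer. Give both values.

unsigned = 12845, signed = -3539

Unsigned: 11001000101101 = 12845.
Signed: MSB=1 → 12845 − 16384 = -3539.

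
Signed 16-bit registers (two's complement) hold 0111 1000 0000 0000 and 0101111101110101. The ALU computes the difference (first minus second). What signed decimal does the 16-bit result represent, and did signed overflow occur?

6283; no overflow

0111 1000 0000 0000 → 0111100000000000 = 30720 (signed)
0101111101110101 = 24437 (signed)
Subtract via negate-and-add: invert 0101111101110101 + 1 = 1010000010001011 (i.e. -24437).
  0111100000000000
+ 1010000010001011
= 0001100010001011  (discard carry-out 1)
Result 0001100010001011: MSB = 0 → value 6283.
Addends (after negating the subtrahend) have opposite signs, so signed overflow cannot occur.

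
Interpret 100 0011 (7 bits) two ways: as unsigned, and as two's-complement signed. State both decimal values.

Unsigned: 1000011 = 67.
Signed: MSB=1 → 67 − 128 = -61.

unsigned = 67, signed = -61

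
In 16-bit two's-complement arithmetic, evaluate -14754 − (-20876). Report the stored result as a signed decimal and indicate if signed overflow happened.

6122; no overflow

-14754 → 1100011001011110
-20876 → 1010111001110100
Subtract via negate-and-add: invert 1010111001110100 + 1 = 0101000110001100 (i.e. 20876).
  1100011001011110
+ 0101000110001100
= 0001011111101010  (discard carry-out 1)
Result 0001011111101010: MSB = 0 → value 6122.
Addends (after negating the subtrahend) have opposite signs, so signed overflow cannot occur.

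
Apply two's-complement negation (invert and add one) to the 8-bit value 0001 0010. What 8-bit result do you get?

Invert: 11101101. Add 1: 11101110.
Check: 00010010 = 18, 11101110 = -18.

11101110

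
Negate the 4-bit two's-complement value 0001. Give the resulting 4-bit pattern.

Invert: 1110. Add 1: 1111.

1111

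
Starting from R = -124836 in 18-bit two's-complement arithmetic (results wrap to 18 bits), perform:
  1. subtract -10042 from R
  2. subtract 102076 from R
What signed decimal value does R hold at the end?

Start: R = -124836 = 100001100001011100.
R = -124836 − (-10042) = -114794 = 100011111110010110
R = -114794 − 102076 = -216870; wraps to 45274 = 001011000011011010

45274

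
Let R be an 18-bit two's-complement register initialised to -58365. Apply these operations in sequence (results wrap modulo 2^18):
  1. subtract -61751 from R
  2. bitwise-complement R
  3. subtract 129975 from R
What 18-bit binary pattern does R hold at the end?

011111011100001110

Start: R = -58365 = 110001110000000011.
R = -58365 − (-61751) = 3386 = 000000110100111010
R = NOT 000000110100111010 = 111111001011000101 = -3387
R = -3387 − 129975 = -133362; wraps to 128782 = 011111011100001110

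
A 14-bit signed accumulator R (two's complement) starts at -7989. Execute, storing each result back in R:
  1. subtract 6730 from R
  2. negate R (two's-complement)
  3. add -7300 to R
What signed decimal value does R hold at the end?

Start: R = -7989 = 10000011001011.
R = -7989 − 6730 = -14719; wraps to 1665 = 00011010000001
R = −(1665) = -1665 = 11100101111111
R = -1665 + (-7300) = -8965; wraps to 7419 = 01110011111011

7419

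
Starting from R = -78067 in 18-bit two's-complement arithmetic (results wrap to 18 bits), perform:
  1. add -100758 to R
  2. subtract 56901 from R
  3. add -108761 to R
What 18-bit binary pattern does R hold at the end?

Start: R = -78067 = 101100111100001101.
R = -78067 + (-100758) = -178825; wraps to 83319 = 010100010101110111
R = 83319 − 56901 = 26418 = 000110011100110010
R = 26418 + (-108761) = -82343 = 101011111001011001

101011111001011001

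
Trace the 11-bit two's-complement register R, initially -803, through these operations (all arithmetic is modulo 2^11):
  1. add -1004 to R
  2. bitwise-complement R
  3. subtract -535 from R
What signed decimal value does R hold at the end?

293

Start: R = -803 = 10011011101.
R = -803 + (-1004) = -1807; wraps to 241 = 00011110001
R = NOT 00011110001 = 11100001110 = -242
R = -242 − (-535) = 293 = 00100100101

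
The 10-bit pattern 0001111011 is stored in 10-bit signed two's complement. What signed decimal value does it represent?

123

MSB is 0, so the value is non-negative: 0001111011 = 123.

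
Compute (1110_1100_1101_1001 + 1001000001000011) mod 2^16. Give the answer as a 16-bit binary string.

  1110110011011001
+ 1001000001000011
= 0111110100011100  (discard carry-out 1)

0111110100011100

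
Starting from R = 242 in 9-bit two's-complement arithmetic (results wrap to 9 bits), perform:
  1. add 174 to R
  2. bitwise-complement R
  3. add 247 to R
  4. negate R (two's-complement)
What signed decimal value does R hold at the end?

170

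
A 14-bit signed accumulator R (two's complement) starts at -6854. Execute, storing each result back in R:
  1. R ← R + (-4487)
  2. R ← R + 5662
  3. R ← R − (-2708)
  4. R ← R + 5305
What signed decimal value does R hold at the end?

2334

Start: R = -6854 = 10010100111010.
R = -6854 + (-4487) = -11341; wraps to 5043 = 01001110110011
R = 5043 + 5662 = 10705; wraps to -5679 = 10100111010001
R = -5679 − (-2708) = -2971 = 11010001100101
R = -2971 + 5305 = 2334 = 00100100011110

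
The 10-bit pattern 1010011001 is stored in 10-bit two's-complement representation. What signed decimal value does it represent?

-359

MSB is 1, so the value is negative.
Unsigned reading: 665. Subtract 2^10 = 1024: 665 − 1024 = -359.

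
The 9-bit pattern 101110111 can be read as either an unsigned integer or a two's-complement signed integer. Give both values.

unsigned = 375, signed = -137

Unsigned: 101110111 = 375.
Signed: MSB=1 → 375 − 512 = -137.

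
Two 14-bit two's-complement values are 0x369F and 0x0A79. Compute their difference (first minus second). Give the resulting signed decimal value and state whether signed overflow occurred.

0x369F = 11011010011111 = -2401 (signed)
0x0A79 = 00101001111001 = 2681 (signed)
Subtract via negate-and-add: invert 00101001111001 + 1 = 11010110000111 (i.e. -2681).
  11011010011111
+ 11010110000111
= 10110000100110  (discard carry-out 1)
Result 10110000100110: MSB = 1 → 11302 − 16384 = -5082.
Both addends (after negating the subtrahend) are negative and so is the stored result: no signed overflow.

-5082; no overflow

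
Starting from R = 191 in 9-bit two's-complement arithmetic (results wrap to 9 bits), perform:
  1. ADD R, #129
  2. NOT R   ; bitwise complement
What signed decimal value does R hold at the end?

Start: R = 191 = 010111111.
R = 191 + 129 = 320; wraps to -192 = 101000000
R = NOT 101000000 = 010111111 = 191

191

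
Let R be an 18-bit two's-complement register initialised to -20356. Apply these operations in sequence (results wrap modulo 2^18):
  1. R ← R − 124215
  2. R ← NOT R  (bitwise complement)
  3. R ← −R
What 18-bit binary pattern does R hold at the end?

Start: R = -20356 = 111011000001111100.
R = -20356 − 124215 = -144571; wraps to 117573 = 011100101101000101
R = NOT 011100101101000101 = 100011010010111010 = -117574
R = −(-117574) = 117574 = 011100101101000110

011100101101000110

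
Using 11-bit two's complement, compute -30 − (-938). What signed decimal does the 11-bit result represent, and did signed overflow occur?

908; no overflow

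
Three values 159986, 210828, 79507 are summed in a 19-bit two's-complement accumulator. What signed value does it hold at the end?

-73967

159986 + 210828 = 370814 → wraps to -153474 (1011010100001111110)
-153474 + 79507 = -73967 (1101101111100010001)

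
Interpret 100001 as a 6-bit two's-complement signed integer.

MSB is 1, so the value is negative.
Unsigned reading: 33. Subtract 2^6 = 64: 33 − 64 = -31.

-31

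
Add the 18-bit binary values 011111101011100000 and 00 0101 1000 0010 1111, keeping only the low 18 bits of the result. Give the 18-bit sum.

100101001100001111

  011111101011100000
+ 000101100000101111
= 100101001100001111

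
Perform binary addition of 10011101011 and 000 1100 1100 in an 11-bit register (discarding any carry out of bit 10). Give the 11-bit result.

  10011101011
+ 00011001100
= 10110110111

10110110111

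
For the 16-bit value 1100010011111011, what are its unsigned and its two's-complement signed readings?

Unsigned: 1100010011111011 = 50427.
Signed: MSB=1 → 50427 − 65536 = -15109.

unsigned = 50427, signed = -15109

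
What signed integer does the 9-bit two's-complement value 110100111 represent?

MSB is 1, so the value is negative.
Invert: 001011000. Add 1: 001011001 = 89. So the value is −89.

-89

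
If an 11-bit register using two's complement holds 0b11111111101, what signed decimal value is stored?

MSB is 1, so the value is negative.
Unsigned reading: 2045. Subtract 2^11 = 2048: 2045 − 2048 = -3.

-3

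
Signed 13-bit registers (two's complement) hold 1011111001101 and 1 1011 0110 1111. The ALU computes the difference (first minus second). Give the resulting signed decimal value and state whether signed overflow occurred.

-930; no overflow

1011111001101 = -2099 (signed)
1 1011 0110 1111 → 1101101101111 = -1169 (signed)
Subtract via negate-and-add: invert 1101101101111 + 1 = 0010010010001 (i.e. 1169).
  1011111001101
+ 0010010010001
= 1110001011110
Result 1110001011110: MSB = 1 → 7262 − 8192 = -930.
Addends (after negating the subtrahend) have opposite signs, so signed overflow cannot occur.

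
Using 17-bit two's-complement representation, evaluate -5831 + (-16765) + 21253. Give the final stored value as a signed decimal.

-1343

-5831 + (-16765) = -22596 (11010011110111100)
-22596 + 21253 = -1343 (11111101011000001)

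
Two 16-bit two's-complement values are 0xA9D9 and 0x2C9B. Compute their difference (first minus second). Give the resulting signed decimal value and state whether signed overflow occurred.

0xA9D9 = 1010100111011001 = -22055 (signed)
0x2C9B = 0010110010011011 = 11419 (signed)
Subtract via negate-and-add: invert 0010110010011011 + 1 = 1101001101100101 (i.e. -11419).
  1010100111011001
+ 1101001101100101
= 0111110100111110  (discard carry-out 1)
Result 0111110100111110: MSB = 0 → value 32062.
Both addends (after negating the subtrahend) are negative but the stored result is non-negative: signed overflow. The true value -22055 − 11419 = -33474 lies outside [-32768, 32767].

32062; overflow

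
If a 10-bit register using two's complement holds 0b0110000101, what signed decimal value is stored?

389

MSB is 0, so the value is non-negative: 0110000101 = 389.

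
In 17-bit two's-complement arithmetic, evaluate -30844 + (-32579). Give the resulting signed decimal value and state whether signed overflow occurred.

-63423; no overflow

-30844 → 11000011110000100
-32579 → 11000000010111101
  11000011110000100
+ 11000000010111101
= 10000100001000001  (discard carry-out 1)
Result 10000100001000001: MSB = 1 → 67649 − 131072 = -63423.
Both addends are negative and so is the stored result: no signed overflow.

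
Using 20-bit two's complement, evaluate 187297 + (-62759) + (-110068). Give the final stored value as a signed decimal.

14470

187297 + (-62759) = 124538 (00011110011001111010)
124538 + (-110068) = 14470 (00000011100010000110)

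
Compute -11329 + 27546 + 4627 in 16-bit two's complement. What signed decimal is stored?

-11329 + 27546 = 16217 (0011111101011001)
16217 + 4627 = 20844 (0101000101101100)

20844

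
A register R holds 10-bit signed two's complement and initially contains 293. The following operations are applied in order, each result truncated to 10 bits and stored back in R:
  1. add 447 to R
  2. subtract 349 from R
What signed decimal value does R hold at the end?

391

Start: R = 293 = 0100100101.
R = 293 + 447 = 740; wraps to -284 = 1011100100
R = -284 − 349 = -633; wraps to 391 = 0110000111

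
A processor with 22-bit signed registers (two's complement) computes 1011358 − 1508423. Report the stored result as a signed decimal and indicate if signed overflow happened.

-497065; no overflow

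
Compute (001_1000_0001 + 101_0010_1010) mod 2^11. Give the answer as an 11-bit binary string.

11010101011

  00110000001
+ 10100101010
= 11010101011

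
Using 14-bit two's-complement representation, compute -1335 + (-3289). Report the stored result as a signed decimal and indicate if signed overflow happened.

-1335 → 11101011001001
-3289 → 11001100100111
  11101011001001
+ 11001100100111
= 10110111110000  (discard carry-out 1)
Result 10110111110000: MSB = 1 → 11760 − 16384 = -4624.
Both addends are negative and so is the stored result: no signed overflow.

-4624; no overflow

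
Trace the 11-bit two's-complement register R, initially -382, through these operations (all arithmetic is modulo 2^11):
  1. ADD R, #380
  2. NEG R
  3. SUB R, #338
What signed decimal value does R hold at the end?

Start: R = -382 = 11010000010.
R = -382 + 380 = -2 = 11111111110
R = −(-2) = 2 = 00000000010
R = 2 − 338 = -336 = 11010110000

-336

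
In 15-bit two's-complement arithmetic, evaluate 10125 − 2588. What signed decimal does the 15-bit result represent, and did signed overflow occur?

10125 → 010011110001101
2588 → 000101000011100
Subtract via negate-and-add: invert 000101000011100 + 1 = 111010111100100 (i.e. -2588).
  010011110001101
+ 111010111100100
= 001110101110001  (discard carry-out 1)
Result 001110101110001: MSB = 0 → value 7537.
Addends (after negating the subtrahend) have opposite signs, so signed overflow cannot occur.

7537; no overflow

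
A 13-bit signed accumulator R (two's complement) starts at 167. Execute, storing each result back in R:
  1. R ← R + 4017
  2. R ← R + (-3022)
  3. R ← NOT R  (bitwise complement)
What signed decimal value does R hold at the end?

Start: R = 167 = 0000010100111.
R = 167 + 4017 = 4184; wraps to -4008 = 1000001011000
R = -4008 + (-3022) = -7030; wraps to 1162 = 0010010001010
R = NOT 0010010001010 = 1101101110101 = -1163

-1163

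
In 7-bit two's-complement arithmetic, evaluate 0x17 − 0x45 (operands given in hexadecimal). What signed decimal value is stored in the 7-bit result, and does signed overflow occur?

-46; overflow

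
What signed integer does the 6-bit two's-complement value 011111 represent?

MSB is 0, so the value is non-negative: 011111 = 31.

31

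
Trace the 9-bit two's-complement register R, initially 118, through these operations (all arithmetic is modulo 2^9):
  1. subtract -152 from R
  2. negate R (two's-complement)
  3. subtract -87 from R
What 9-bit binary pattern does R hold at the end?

Start: R = 118 = 001110110.
R = 118 − (-152) = 270; wraps to -242 = 100001110
R = −(-242) = 242 = 011110010
R = 242 − (-87) = 329; wraps to -183 = 101001001

101001001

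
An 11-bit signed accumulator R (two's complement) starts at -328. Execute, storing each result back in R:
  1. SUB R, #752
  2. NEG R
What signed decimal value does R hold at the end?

-968

Start: R = -328 = 11010111000.
R = -328 − 752 = -1080; wraps to 968 = 01111001000
R = −(968) = -968 = 10000111000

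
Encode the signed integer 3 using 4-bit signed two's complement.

0011

3 is non-negative, so write it directly in 4 bits: 0011.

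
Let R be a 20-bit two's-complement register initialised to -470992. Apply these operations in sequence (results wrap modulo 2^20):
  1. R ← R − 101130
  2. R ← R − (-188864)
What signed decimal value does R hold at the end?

-383258

Start: R = -470992 = 10001101000000110000.
R = -470992 − 101130 = -572122; wraps to 476454 = 01110100010100100110
R = 476454 − (-188864) = 665318; wraps to -383258 = 10100010011011100110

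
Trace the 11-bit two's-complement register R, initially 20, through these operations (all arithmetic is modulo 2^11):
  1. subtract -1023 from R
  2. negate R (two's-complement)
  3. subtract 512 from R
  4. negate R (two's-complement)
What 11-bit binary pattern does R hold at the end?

11000010011

Start: R = 20 = 00000010100.
R = 20 − (-1023) = 1043; wraps to -1005 = 10000010011
R = −(-1005) = 1005 = 01111101101
R = 1005 − 512 = 493 = 00111101101
R = −(493) = -493 = 11000010011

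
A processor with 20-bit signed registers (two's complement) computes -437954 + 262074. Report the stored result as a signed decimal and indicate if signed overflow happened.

-175880; no overflow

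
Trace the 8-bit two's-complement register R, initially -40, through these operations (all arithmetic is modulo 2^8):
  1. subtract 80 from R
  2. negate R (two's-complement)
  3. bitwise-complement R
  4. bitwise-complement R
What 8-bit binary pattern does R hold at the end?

01111000

Start: R = -40 = 11011000.
R = -40 − 80 = -120 = 10001000
R = −(-120) = 120 = 01111000
R = NOT 01111000 = 10000111 = -121
R = NOT 10000111 = 01111000 = 120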